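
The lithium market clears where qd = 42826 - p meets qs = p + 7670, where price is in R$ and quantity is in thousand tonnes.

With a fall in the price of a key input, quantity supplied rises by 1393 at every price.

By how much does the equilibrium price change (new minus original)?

Before the shock: 42826 - p = p + 7670 ⇒ 35156 = 2p ⇒ p = 17578, q = 25248.
The shock moves the curves to qd = 42826 - p and qs = p + 9063.
Clearing the new market: 42826 - p = p + 9063, so p = 16881.5 and q = 25944.5.
Δp = 16881.5 − 17578 = -696.5.

-696.5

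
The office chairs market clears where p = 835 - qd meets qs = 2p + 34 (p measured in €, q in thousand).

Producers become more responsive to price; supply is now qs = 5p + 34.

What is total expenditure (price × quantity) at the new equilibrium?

Original equilibrium: 835 - p = 2p + 34 gives 801 = 3p, so p = 267 and q = 568.
The new curves are qd = 835 - p (demand) and qs = 5p + 34 (supply).
Equate the new curves: 835 - p = 5p + 34, giving 801 = 6p, p = 133.5, q = 701.5.
New expenditure = 133.5 × 701.5 = 93650.25.

93650.25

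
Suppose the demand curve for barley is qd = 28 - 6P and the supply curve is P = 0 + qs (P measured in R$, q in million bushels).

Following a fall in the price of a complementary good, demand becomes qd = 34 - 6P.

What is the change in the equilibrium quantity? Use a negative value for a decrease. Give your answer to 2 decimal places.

Initially, 28 - 6P = P, so 28 = 7P and P = 4, q = 4.
The new curves are qd = 34 - 6P (demand) and qs = P (supply).
New equilibrium: 34 - 6P = P ⇒ 34 = 7P ⇒ P = 34/7 ≈ 4.8571, q = 34/7 ≈ 4.8571.
Δq = 4.8571 − 4 = +0.86.

+0.86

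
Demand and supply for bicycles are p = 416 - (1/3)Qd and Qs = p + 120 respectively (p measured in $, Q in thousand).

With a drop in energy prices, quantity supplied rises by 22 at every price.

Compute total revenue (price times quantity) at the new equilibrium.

115715.25

Initially, 1248 - 3p = p + 120, so 1128 = 4p and p = 282, Q = 402.
After the shift, demand is Qd = 1248 - 3p and supply is Qs = p + 142.
New equilibrium: 1248 - 3p = p + 142 ⇒ 1106 = 4p ⇒ p = 276.5, Q = 418.5.
New expenditure = 276.5 × 418.5 = 115715.25.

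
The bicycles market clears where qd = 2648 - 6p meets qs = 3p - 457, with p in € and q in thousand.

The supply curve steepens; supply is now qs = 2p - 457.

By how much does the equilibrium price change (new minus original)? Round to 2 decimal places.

+43.13

Original equilibrium: 2648 - 6p = 3p - 457 gives 3105 = 9p, so p = 345 and q = 578.
With the change applied: demand qd = 2648 - 6p, supply qs = 2p - 457.
Equate the new curves: 2648 - 6p = 2p - 457, giving 3105 = 8p, p = 388.125, q = 319.25.
Δp = 388.125 − 345 = +43.13.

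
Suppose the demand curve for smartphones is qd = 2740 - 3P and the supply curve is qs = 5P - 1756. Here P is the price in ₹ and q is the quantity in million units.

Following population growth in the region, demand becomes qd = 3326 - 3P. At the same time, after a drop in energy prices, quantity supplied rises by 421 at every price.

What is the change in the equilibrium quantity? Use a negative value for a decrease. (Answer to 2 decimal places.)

+524.13

Solve the original market: 2740 - 3P = 5P - 1756, hence P = 562 and q = 1054.
With the change applied: demand qd = 3326 - 3P, supply qs = 5P - 1335.
Equate the new curves: 3326 - 3P = 5P - 1335, giving 4661 = 8P, P = 582.625, q = 1578.125.
Δq = 1578.125 − 1054 = +524.13.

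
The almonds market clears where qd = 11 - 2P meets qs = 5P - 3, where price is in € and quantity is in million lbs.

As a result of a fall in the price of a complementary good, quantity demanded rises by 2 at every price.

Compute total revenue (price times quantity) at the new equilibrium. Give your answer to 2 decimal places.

19.27

Before the shock: 11 - 2P = 5P - 3 ⇒ 14 = 7P ⇒ P = 2, q = 7.
With the change applied: demand qd = 13 - 2P, supply qs = 5P - 3.
Setting them equal: 13 - 2P = 5P - 3 → 16 = 7P, so P = 16/7 ≈ 2.2857 and q = 59/7 ≈ 8.4286.
New expenditure = 2.2857 × 8.4286 = 19.27.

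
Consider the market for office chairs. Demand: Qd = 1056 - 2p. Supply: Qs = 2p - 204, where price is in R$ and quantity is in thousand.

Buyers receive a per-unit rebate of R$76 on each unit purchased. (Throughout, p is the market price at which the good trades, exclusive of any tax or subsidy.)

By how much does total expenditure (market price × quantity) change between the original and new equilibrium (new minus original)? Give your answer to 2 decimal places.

+43016.00

Initially, 1056 - 2p = 2p - 204, so 1260 = 4p and p = 315, Q = 426.
Since buyers' out-of-pocket price is the market price minus the rebate, the effective demand curve becomes Qd = 1208 - 2p.
Equate the new curves: 1208 - 2p = 2p - 204, giving 1412 = 4p, p = 353, Q = 502.
Expenditure moves from 315×426 = 134190 to 353×502 = 177206; change = +43016.00.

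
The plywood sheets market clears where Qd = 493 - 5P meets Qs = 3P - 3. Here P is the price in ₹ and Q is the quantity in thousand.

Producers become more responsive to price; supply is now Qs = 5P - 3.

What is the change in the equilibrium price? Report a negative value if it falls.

-12.4

Solve the original market: 493 - 5P = 3P - 3, hence P = 62 and Q = 183.
The new curves are Qd = 493 - 5P (demand) and Qs = 5P - 3 (supply).
New equilibrium: 493 - 5P = 5P - 3 ⇒ 496 = 10P ⇒ P = 49.6, Q = 245.
ΔP = 49.6 − 62 = -12.4.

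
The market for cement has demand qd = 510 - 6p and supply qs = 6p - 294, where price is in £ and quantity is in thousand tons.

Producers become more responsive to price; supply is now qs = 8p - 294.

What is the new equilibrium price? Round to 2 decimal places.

57.43

Before the shock: 510 - 6p = 6p - 294 ⇒ 804 = 12p ⇒ p = 67, q = 108.
The shock moves the curves to qd = 510 - 6p and qs = 8p - 294.
New equilibrium: 510 - 6p = 8p - 294 ⇒ 804 = 14p ⇒ p = 402/7 ≈ 57.4286, q = 1158/7 ≈ 165.4286.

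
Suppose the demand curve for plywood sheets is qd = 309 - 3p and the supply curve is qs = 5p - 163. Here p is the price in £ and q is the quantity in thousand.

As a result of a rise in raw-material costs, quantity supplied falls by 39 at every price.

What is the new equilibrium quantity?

Before the shock: 309 - 3p = 5p - 163 ⇒ 472 = 8p ⇒ p = 59, q = 132.
The new curves are qd = 309 - 3p (demand) and qs = 5p - 202 (supply).
Clearing the new market: 309 - 3p = 5p - 202, so p = 63.875 and q = 117.375.

117.375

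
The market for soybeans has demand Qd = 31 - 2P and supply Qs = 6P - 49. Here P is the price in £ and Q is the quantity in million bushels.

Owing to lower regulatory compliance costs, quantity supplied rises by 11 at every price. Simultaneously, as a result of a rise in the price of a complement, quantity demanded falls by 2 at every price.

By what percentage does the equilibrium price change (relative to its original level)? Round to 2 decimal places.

-16.25

Original equilibrium: 31 - 2P = 6P - 49 gives 80 = 8P, so P = 10 and Q = 11.
The new curves are Qd = 29 - 2P (demand) and Qs = 6P - 38 (supply).
Clearing the new market: 29 - 2P = 6P - 38, so P = 8.375 and Q = 12.25.
%ΔP = (8.375 − 10) / 10 × 100 = -16.25%.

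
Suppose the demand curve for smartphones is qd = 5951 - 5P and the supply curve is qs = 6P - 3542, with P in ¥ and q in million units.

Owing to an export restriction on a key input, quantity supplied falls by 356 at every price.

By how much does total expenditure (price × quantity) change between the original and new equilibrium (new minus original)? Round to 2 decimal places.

-91939.21

Before the shock: 5951 - 5P = 6P - 3542 ⇒ 9493 = 11P ⇒ P = 863, q = 1636.
The shock moves the curves to qd = 5951 - 5P and qs = 6P - 3898.
Equate the new curves: 5951 - 5P = 6P - 3898, giving 9849 = 11P, P = 9849/11 ≈ 895.3636, q = 16216/11 ≈ 1474.1818.
Expenditure moves from 863×1636 = 1411868 to 895.3636×1474.1818 = 1319928.7934; change = -91939.21.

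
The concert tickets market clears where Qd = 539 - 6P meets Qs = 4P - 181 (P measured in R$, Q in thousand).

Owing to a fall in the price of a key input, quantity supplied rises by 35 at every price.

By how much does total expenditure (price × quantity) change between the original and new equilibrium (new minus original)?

Initially, 539 - 6P = 4P - 181, so 720 = 10P and P = 72, Q = 107.
With the change applied: demand Qd = 539 - 6P, supply Qs = 4P - 146.
Clearing the new market: 539 - 6P = 4P - 146, so P = 68.5 and Q = 128.
Expenditure moves from 72×107 = 7704 to 68.5×128 = 8768; change = +1064.

+1064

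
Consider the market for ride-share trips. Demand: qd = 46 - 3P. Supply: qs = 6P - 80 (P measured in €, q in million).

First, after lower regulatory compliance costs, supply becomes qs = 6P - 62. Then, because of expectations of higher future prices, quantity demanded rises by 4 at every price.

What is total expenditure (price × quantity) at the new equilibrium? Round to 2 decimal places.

157.63

Original equilibrium: 46 - 3P = 6P - 80 gives 126 = 9P, so P = 14 and q = 4.
The shock moves the curves to qd = 50 - 3P and qs = 6P - 62.
Equate the new curves: 50 - 3P = 6P - 62, giving 112 = 9P, P = 112/9 ≈ 12.4444, q = 38/3 ≈ 12.6667.
New expenditure = 12.4444 × 12.6667 = 157.63.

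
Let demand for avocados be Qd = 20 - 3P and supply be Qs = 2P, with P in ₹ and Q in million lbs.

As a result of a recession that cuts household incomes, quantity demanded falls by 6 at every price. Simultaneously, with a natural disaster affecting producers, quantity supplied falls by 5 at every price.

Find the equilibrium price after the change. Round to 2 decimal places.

3.80

Solve the original market: 20 - 3P = 2P, hence P = 4 and Q = 8.
The new curves are Qd = 14 - 3P (demand) and Qs = 2P - 5 (supply).
New equilibrium: 14 - 3P = 2P - 5 ⇒ 19 = 5P ⇒ P = 3.8, Q = 2.6.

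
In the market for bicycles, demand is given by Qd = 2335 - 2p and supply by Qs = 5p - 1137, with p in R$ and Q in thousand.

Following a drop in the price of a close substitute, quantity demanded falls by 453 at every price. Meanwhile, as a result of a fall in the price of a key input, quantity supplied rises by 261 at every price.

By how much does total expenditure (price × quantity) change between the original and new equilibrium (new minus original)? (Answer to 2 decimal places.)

Initially, 2335 - 2p = 5p - 1137, so 3472 = 7p and p = 496, Q = 1343.
The new curves are Qd = 1882 - 2p (demand) and Qs = 5p - 876 (supply).
New equilibrium: 1882 - 2p = 5p - 876 ⇒ 2758 = 7p ⇒ p = 394, Q = 1094.
Expenditure moves from 496×1343 = 666128 to 394×1094 = 431036; change = -235092.00.

-235092.00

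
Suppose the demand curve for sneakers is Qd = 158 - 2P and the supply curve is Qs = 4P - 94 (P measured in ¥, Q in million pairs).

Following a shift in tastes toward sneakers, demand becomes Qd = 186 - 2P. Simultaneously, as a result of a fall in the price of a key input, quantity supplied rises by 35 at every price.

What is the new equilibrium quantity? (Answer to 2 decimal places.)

104.33

Original equilibrium: 158 - 2P = 4P - 94 gives 252 = 6P, so P = 42 and Q = 74.
The shock moves the curves to Qd = 186 - 2P and Qs = 4P - 59.
Equate the new curves: 186 - 2P = 4P - 59, giving 245 = 6P, P = 245/6 ≈ 40.8333, Q = 313/3 ≈ 104.3333.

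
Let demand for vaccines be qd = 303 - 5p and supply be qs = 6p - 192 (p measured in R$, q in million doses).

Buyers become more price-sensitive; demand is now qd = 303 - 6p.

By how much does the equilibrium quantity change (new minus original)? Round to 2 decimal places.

Before the shock: 303 - 5p = 6p - 192 ⇒ 495 = 11p ⇒ p = 45, q = 78.
The shock moves the curves to qd = 303 - 6p and qs = 6p - 192.
New equilibrium: 303 - 6p = 6p - 192 ⇒ 495 = 12p ⇒ p = 41.25, q = 55.5.
Δq = 55.5 − 78 = -22.50.

-22.50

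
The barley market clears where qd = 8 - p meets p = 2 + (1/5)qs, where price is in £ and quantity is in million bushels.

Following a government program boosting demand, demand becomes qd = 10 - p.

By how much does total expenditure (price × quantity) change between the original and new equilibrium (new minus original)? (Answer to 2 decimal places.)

+7.22

Before the shock: 8 - p = 5p - 10 ⇒ 18 = 6p ⇒ p = 3, q = 5.
After the shift, demand is qd = 10 - p and supply is qs = 5p - 10.
New equilibrium: 10 - p = 5p - 10 ⇒ 20 = 6p ⇒ p = 10/3 ≈ 3.3333, q = 20/3 ≈ 6.6667.
Expenditure moves from 3×5 = 15 to 3.3333×6.6667 = 22.2222; change = +7.22.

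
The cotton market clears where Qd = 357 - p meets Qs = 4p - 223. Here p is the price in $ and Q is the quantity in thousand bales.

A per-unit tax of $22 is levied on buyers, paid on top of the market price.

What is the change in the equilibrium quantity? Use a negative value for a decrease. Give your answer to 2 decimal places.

-17.60

Original equilibrium: 357 - p = 4p - 223 gives 580 = 5p, so p = 116 and Q = 241.
Since buyers pay the price plus the tax, the effective demand curve becomes Qd = 335 - p.
New equilibrium: 335 - p = 4p - 223 ⇒ 558 = 5p ⇒ p = 111.6, Q = 223.4.
ΔQ = 223.4 − 241 = -17.60.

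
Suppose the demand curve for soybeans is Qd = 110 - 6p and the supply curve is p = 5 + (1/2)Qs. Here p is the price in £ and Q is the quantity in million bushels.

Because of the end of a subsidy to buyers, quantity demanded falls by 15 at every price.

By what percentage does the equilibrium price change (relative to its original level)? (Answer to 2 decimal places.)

Initially, 110 - 6p = 2p - 10, so 120 = 8p and p = 15, Q = 20.
The shock moves the curves to Qd = 95 - 6p and Qs = 2p - 10.
Setting them equal: 95 - 6p = 2p - 10 → 105 = 8p, so p = 13.125 and Q = 16.25.
%Δp = (13.125 − 15) / 15 × 100 = -12.50%.

-12.50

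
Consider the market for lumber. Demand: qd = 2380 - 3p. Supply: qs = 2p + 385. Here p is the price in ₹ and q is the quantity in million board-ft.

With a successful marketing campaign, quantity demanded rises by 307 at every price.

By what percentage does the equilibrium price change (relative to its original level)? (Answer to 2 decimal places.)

Initially, 2380 - 3p = 2p + 385, so 1995 = 5p and p = 399, q = 1183.
The new curves are qd = 2687 - 3p (demand) and qs = 2p + 385 (supply).
Setting them equal: 2687 - 3p = 2p + 385 → 2302 = 5p, so p = 460.4 and q = 1305.8.
%Δp = (460.4 − 399) / 399 × 100 = +15.39%.

+15.39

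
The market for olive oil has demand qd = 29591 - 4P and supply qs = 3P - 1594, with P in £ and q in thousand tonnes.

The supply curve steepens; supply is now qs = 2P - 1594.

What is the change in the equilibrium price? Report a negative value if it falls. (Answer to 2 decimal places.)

+742.50

Solve the original market: 29591 - 4P = 3P - 1594, hence P = 4455 and q = 11771.
The shock moves the curves to qd = 29591 - 4P and qs = 2P - 1594.
New equilibrium: 29591 - 4P = 2P - 1594 ⇒ 31185 = 6P ⇒ P = 5197.5, q = 8801.
ΔP = 5197.5 − 4455 = +742.50.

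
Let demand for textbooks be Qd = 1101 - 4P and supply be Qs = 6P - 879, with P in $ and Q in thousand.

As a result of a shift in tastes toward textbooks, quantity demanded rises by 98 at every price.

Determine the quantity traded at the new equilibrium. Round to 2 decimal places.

Original equilibrium: 1101 - 4P = 6P - 879 gives 1980 = 10P, so P = 198 and Q = 309.
After the shift, demand is Qd = 1199 - 4P and supply is Qs = 6P - 879.
Equate the new curves: 1199 - 4P = 6P - 879, giving 2078 = 10P, P = 207.8, Q = 367.8.

367.80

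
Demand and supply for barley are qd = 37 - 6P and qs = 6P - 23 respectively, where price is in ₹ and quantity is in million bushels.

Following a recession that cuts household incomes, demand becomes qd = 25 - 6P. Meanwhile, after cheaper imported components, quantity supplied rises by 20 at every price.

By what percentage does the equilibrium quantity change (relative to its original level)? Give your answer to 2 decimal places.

+57.14

Before the shock: 37 - 6P = 6P - 23 ⇒ 60 = 12P ⇒ P = 5, q = 7.
The new curves are qd = 25 - 6P (demand) and qs = 6P - 3 (supply).
Equate the new curves: 25 - 6P = 6P - 3, giving 28 = 12P, P = 7/3 ≈ 2.3333, q = 11.
%Δq = (11 − 7) / 7 × 100 = +57.14%.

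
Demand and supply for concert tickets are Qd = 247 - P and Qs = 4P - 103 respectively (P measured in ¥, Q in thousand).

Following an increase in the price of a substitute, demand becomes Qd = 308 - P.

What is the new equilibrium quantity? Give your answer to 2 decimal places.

225.80

Initially, 247 - P = 4P - 103, so 350 = 5P and P = 70, Q = 177.
The shock moves the curves to Qd = 308 - P and Qs = 4P - 103.
Clearing the new market: 308 - P = 4P - 103, so P = 82.2 and Q = 225.8.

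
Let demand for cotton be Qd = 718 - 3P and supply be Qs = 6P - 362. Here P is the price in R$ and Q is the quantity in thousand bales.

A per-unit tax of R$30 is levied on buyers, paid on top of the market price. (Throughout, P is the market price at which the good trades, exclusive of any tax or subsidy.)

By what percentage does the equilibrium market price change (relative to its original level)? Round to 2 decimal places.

-8.33

Solve the original market: 718 - 3P = 6P - 362, hence P = 120 and Q = 358.
Since buyers pay the price plus the tax, the effective demand curve becomes Qd = 628 - 3P.
Clearing the new market: 628 - 3P = 6P - 362, so P = 110 and Q = 298.
%ΔP = (110 − 120) / 120 × 100 = -8.33%.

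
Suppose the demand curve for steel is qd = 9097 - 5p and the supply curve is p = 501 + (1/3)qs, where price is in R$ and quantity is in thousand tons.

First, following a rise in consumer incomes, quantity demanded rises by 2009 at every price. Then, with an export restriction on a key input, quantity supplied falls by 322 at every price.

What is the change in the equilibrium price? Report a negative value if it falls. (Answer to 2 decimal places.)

Initially, 9097 - 5p = 3p - 1503, so 10600 = 8p and p = 1325, q = 2472.
The new curves are qd = 11106 - 5p (demand) and qs = 3p - 1825 (supply).
Setting them equal: 11106 - 5p = 3p - 1825 → 12931 = 8p, so p = 1616.375 and q = 3024.125.
Δp = 1616.375 − 1325 = +291.38.

+291.38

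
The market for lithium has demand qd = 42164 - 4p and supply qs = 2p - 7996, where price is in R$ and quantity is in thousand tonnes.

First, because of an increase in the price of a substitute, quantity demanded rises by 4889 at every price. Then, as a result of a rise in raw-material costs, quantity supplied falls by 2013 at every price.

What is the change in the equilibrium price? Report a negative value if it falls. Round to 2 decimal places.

+1150.33

Solve the original market: 42164 - 4p = 2p - 7996, hence p = 8360 and q = 8724.
After the shift, demand is qd = 47053 - 4p and supply is qs = 2p - 10009.
Equate the new curves: 47053 - 4p = 2p - 10009, giving 57062 = 6p, p = 28531/3 ≈ 9510.3333, q = 27035/3 ≈ 9011.6667.
Δp = 9510.3333 − 8360 = +1150.33.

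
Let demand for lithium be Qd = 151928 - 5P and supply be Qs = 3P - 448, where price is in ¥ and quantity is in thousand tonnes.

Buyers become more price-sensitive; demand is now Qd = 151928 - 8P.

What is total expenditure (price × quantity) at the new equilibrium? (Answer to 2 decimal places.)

569458076.03

Original equilibrium: 151928 - 5P = 3P - 448 gives 152376 = 8P, so P = 19047 and Q = 56693.
The shock moves the curves to Qd = 151928 - 8P and Qs = 3P - 448.
New equilibrium: 151928 - 8P = 3P - 448 ⇒ 152376 = 11P ⇒ P = 152376/11 ≈ 13852.3636, Q = 452200/11 ≈ 41109.0909.
New expenditure = 13852.3636 × 41109.0909 = 569458076.03.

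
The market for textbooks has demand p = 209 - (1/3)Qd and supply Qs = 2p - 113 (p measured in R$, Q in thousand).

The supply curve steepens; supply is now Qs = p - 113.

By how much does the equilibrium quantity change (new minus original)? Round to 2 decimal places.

-111.00

Solve the original market: 627 - 3p = 2p - 113, hence p = 148 and Q = 183.
After the shift, demand is Qd = 627 - 3p and supply is Qs = p - 113.
Equate the new curves: 627 - 3p = p - 113, giving 740 = 4p, p = 185, Q = 72.
ΔQ = 72 − 183 = -111.00.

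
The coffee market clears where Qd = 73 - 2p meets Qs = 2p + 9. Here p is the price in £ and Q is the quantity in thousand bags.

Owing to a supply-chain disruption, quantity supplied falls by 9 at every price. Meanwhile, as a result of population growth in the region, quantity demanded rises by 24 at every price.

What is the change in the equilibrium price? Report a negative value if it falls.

Original equilibrium: 73 - 2p = 2p + 9 gives 64 = 4p, so p = 16 and Q = 41.
After the shift, demand is Qd = 97 - 2p and supply is Qs = 2p.
Setting them equal: 97 - 2p = 2p → 97 = 4p, so p = 24.25 and Q = 48.5.
Δp = 24.25 − 16 = +8.25.

+8.25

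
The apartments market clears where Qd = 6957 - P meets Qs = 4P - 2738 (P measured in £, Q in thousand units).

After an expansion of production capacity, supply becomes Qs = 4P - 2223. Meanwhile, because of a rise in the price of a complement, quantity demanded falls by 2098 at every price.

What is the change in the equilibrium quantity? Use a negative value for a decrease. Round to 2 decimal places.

Solve the original market: 6957 - P = 4P - 2738, hence P = 1939 and Q = 5018.
With the change applied: demand Qd = 4859 - P, supply Qs = 4P - 2223.
Clearing the new market: 4859 - P = 4P - 2223, so P = 1416.4 and Q = 3442.6.
ΔQ = 3442.6 − 5018 = -1575.40.

-1575.40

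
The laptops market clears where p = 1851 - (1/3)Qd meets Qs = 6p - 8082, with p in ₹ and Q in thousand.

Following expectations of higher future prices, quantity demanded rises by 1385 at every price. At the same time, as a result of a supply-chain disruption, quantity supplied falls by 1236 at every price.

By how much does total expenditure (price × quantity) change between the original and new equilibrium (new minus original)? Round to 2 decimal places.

Initially, 5553 - 3p = 6p - 8082, so 13635 = 9p and p = 1515, Q = 1008.
With the change applied: demand Qd = 6938 - 3p, supply Qs = 6p - 9318.
New equilibrium: 6938 - 3p = 6p - 9318 ⇒ 16256 = 9p ⇒ p = 16256/9 ≈ 1806.2222, Q = 4558/3 ≈ 1519.3333.
Expenditure moves from 1515×1008 = 1527120 to 1806.2222×1519.3333 = 2744253.6296; change = +1217133.63.

+1217133.63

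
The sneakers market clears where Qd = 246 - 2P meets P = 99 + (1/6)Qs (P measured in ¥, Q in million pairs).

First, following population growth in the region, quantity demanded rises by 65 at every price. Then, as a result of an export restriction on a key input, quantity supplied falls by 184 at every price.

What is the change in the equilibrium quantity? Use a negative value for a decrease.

+2.75

Original equilibrium: 246 - 2P = 6P - 594 gives 840 = 8P, so P = 105 and Q = 36.
After the shift, demand is Qd = 311 - 2P and supply is Qs = 6P - 778.
Clearing the new market: 311 - 2P = 6P - 778, so P = 136.125 and Q = 38.75.
ΔQ = 38.75 − 36 = +2.75.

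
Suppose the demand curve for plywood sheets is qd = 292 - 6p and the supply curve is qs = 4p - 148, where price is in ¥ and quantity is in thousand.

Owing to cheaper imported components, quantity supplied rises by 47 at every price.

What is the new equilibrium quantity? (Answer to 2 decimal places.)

Initially, 292 - 6p = 4p - 148, so 440 = 10p and p = 44, q = 28.
After the shift, demand is qd = 292 - 6p and supply is qs = 4p - 101.
Equate the new curves: 292 - 6p = 4p - 101, giving 393 = 10p, p = 39.3, q = 56.2.

56.20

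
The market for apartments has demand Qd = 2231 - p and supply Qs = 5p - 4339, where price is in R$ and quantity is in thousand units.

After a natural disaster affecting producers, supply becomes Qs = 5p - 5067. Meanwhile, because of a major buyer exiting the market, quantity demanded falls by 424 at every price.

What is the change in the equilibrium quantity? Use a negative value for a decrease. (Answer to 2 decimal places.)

-474.67

Original equilibrium: 2231 - p = 5p - 4339 gives 6570 = 6p, so p = 1095 and Q = 1136.
The shock moves the curves to Qd = 1807 - p and Qs = 5p - 5067.
New equilibrium: 1807 - p = 5p - 5067 ⇒ 6874 = 6p ⇒ p = 3437/3 ≈ 1145.6667, Q = 1984/3 ≈ 661.3333.
ΔQ = 661.3333 − 1136 = -474.67.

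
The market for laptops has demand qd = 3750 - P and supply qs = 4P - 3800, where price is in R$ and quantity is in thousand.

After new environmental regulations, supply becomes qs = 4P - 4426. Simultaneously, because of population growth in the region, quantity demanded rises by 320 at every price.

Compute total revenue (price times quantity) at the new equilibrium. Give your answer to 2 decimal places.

Initially, 3750 - P = 4P - 3800, so 7550 = 5P and P = 1510, q = 2240.
With the change applied: demand qd = 4070 - P, supply qs = 4P - 4426.
Clearing the new market: 4070 - P = 4P - 4426, so P = 1699.2 and q = 2370.8.
New expenditure = 1699.2 × 2370.8 = 4028463.36.

4028463.36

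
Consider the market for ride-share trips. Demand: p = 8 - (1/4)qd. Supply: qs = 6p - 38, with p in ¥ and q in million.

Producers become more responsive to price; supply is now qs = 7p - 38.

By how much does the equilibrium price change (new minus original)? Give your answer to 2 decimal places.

Original equilibrium: 32 - 4p = 6p - 38 gives 70 = 10p, so p = 7 and q = 4.
The shock moves the curves to qd = 32 - 4p and qs = 7p - 38.
Clearing the new market: 32 - 4p = 7p - 38, so p = 70/11 ≈ 6.3636 and q = 72/11 ≈ 6.5455.
Δp = 6.3636 − 7 = -0.64.

-0.64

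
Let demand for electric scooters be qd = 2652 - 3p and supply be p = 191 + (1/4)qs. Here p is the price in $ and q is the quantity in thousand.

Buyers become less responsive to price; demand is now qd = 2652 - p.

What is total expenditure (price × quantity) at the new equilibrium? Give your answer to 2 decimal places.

Solve the original market: 2652 - 3p = 4p - 764, hence p = 488 and q = 1188.
The shock moves the curves to qd = 2652 - p and qs = 4p - 764.
Setting them equal: 2652 - p = 4p - 764 → 3416 = 5p, so p = 683.2 and q = 1968.8.
New expenditure = 683.2 × 1968.8 = 1345084.16.

1345084.16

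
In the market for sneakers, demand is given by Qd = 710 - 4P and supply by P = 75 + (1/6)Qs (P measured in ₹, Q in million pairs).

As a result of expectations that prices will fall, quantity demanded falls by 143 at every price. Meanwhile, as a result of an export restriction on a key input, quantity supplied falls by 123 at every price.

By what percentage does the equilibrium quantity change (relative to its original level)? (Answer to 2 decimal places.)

-54.88

Solve the original market: 710 - 4P = 6P - 450, hence P = 116 and Q = 246.
After the shift, demand is Qd = 567 - 4P and supply is Qs = 6P - 573.
Clearing the new market: 567 - 4P = 6P - 573, so P = 114 and Q = 111.
%ΔQ = (111 − 246) / 246 × 100 = -54.88%.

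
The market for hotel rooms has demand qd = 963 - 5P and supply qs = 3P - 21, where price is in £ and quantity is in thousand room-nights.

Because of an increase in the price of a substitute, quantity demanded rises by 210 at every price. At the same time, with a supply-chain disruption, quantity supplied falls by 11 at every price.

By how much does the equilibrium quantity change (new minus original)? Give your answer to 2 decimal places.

Solve the original market: 963 - 5P = 3P - 21, hence P = 123 and q = 348.
With the change applied: demand qd = 1173 - 5P, supply qs = 3P - 32.
Setting them equal: 1173 - 5P = 3P - 32 → 1205 = 8P, so P = 150.625 and q = 419.875.
Δq = 419.875 − 348 = +71.88.

+71.88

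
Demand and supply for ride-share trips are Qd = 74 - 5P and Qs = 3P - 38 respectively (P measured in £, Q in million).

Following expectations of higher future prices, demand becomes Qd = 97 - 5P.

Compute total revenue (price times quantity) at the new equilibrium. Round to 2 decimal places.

Initially, 74 - 5P = 3P - 38, so 112 = 8P and P = 14, Q = 4.
With the change applied: demand Qd = 97 - 5P, supply Qs = 3P - 38.
Equate the new curves: 97 - 5P = 3P - 38, giving 135 = 8P, P = 16.875, Q = 12.625.
New expenditure = 16.875 × 12.625 = 213.05.

213.05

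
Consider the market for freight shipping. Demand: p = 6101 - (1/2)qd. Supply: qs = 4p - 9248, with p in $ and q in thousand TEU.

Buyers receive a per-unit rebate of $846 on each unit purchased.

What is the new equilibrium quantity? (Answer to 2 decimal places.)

Solve the original market: 12202 - 2p = 4p - 9248, hence p = 3575 and q = 5052.
Since buyers' out-of-pocket price is the market price minus the rebate, the effective demand curve becomes qd = 13894 - 2p.
New equilibrium: 13894 - 2p = 4p - 9248 ⇒ 23142 = 6p ⇒ p = 3857, q = 6180.

6180.00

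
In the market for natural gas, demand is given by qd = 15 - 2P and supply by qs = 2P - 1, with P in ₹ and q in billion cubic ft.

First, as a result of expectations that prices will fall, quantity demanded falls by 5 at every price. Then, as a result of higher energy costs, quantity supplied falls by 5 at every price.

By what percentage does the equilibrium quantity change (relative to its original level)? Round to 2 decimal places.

Initially, 15 - 2P = 2P - 1, so 16 = 4P and P = 4, q = 7.
After the shift, demand is qd = 10 - 2P and supply is qs = 2P - 6.
Setting them equal: 10 - 2P = 2P - 6 → 16 = 4P, so P = 4 and q = 2.
%Δq = (2 − 7) / 7 × 100 = -71.43%.

-71.43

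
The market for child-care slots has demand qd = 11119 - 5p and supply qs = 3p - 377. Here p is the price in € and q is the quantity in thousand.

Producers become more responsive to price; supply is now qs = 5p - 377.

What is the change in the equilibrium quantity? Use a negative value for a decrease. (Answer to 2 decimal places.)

+1437.00

Initially, 11119 - 5p = 3p - 377, so 11496 = 8p and p = 1437, q = 3934.
The new curves are qd = 11119 - 5p (demand) and qs = 5p - 377 (supply).
New equilibrium: 11119 - 5p = 5p - 377 ⇒ 11496 = 10p ⇒ p = 1149.6, q = 5371.
Δq = 5371 − 3934 = +1437.00.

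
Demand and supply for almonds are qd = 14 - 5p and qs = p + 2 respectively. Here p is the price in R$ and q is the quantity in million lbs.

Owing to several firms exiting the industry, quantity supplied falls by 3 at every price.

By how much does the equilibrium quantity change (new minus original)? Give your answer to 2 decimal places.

-2.50

Initially, 14 - 5p = p + 2, so 12 = 6p and p = 2, q = 4.
With the change applied: demand qd = 14 - 5p, supply qs = p - 1.
Equate the new curves: 14 - 5p = p - 1, giving 15 = 6p, p = 2.5, q = 1.5.
Δq = 1.5 − 4 = -2.50.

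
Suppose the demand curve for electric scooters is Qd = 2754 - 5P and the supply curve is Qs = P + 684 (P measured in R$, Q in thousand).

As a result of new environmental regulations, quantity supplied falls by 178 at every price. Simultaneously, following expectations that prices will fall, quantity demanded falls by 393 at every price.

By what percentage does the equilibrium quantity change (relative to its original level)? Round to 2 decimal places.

Before the shock: 2754 - 5P = P + 684 ⇒ 2070 = 6P ⇒ P = 345, Q = 1029.
After the shift, demand is Qd = 2361 - 5P and supply is Qs = P + 506.
New equilibrium: 2361 - 5P = P + 506 ⇒ 1855 = 6P ⇒ P = 1855/6 ≈ 309.1667, Q = 4891/6 ≈ 815.1667.
%ΔQ = (815.1667 − 1029) / 1029 × 100 = -20.78%.

-20.78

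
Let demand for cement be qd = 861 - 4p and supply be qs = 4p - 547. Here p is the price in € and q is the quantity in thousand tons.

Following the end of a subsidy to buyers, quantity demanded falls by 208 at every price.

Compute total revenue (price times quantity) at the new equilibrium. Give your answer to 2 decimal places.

Solve the original market: 861 - 4p = 4p - 547, hence p = 176 and q = 157.
With the change applied: demand qd = 653 - 4p, supply qs = 4p - 547.
Setting them equal: 653 - 4p = 4p - 547 → 1200 = 8p, so p = 150 and q = 53.
New expenditure = 150 × 53 = 7950.00.

7950.00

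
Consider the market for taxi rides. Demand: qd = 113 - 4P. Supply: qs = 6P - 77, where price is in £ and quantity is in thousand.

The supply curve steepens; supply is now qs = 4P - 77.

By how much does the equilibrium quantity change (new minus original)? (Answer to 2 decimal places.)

Solve the original market: 113 - 4P = 6P - 77, hence P = 19 and q = 37.
After the shift, demand is qd = 113 - 4P and supply is qs = 4P - 77.
Clearing the new market: 113 - 4P = 4P - 77, so P = 23.75 and q = 18.
Δq = 18 − 37 = -19.00.

-19.00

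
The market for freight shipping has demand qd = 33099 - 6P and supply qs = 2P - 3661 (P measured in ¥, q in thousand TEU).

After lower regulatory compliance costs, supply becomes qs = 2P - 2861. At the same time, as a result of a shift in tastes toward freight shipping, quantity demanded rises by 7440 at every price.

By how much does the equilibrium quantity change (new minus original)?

Initially, 33099 - 6P = 2P - 3661, so 36760 = 8P and P = 4595, q = 5529.
After the shift, demand is qd = 40539 - 6P and supply is qs = 2P - 2861.
New equilibrium: 40539 - 6P = 2P - 2861 ⇒ 43400 = 8P ⇒ P = 5425, q = 7989.
Δq = 7989 − 5529 = +2460.

+2460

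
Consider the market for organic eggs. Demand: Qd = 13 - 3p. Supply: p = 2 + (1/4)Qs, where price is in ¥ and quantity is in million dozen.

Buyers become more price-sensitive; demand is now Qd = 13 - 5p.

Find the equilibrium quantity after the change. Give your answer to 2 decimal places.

1.33

Original equilibrium: 13 - 3p = 4p - 8 gives 21 = 7p, so p = 3 and Q = 4.
After the shift, demand is Qd = 13 - 5p and supply is Qs = 4p - 8.
Clearing the new market: 13 - 5p = 4p - 8, so p = 7/3 ≈ 2.3333 and Q = 4/3 ≈ 1.3333.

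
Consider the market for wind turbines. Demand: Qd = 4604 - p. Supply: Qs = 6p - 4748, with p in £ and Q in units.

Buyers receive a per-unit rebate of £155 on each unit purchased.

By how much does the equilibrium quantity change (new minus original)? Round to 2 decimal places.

Solve the original market: 4604 - p = 6p - 4748, hence p = 1336 and Q = 3268.
Since buyers' out-of-pocket price is the market price minus the rebate, the effective demand curve becomes Qd = 4759 - p.
Equate the new curves: 4759 - p = 6p - 4748, giving 9507 = 7p, p = 9507/7 ≈ 1358.1429, Q = 23806/7 ≈ 3400.8571.
ΔQ = 3400.8571 − 3268 = +132.86.

+132.86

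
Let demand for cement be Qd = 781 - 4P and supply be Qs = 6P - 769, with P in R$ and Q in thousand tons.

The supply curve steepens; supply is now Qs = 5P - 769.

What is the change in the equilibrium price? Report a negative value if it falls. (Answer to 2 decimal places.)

+17.22

Original equilibrium: 781 - 4P = 6P - 769 gives 1550 = 10P, so P = 155 and Q = 161.
The shock moves the curves to Qd = 781 - 4P and Qs = 5P - 769.
New equilibrium: 781 - 4P = 5P - 769 ⇒ 1550 = 9P ⇒ P = 1550/9 ≈ 172.2222, Q = 829/9 ≈ 92.1111.
ΔP = 172.2222 − 155 = +17.22.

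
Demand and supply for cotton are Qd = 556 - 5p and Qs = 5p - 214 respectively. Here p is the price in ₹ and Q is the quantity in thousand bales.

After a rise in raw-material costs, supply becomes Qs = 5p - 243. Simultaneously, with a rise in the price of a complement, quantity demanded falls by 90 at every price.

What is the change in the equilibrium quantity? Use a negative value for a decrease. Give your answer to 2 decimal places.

-59.50

Before the shock: 556 - 5p = 5p - 214 ⇒ 770 = 10p ⇒ p = 77, Q = 171.
The new curves are Qd = 466 - 5p (demand) and Qs = 5p - 243 (supply).
Clearing the new market: 466 - 5p = 5p - 243, so p = 70.9 and Q = 111.5.
ΔQ = 111.5 − 171 = -59.50.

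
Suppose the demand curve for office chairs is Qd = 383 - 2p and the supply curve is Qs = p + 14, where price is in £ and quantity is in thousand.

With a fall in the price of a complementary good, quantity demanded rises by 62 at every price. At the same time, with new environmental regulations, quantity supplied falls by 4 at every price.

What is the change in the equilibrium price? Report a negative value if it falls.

+22

Initially, 383 - 2p = p + 14, so 369 = 3p and p = 123, Q = 137.
The new curves are Qd = 445 - 2p (demand) and Qs = p + 10 (supply).
Clearing the new market: 445 - 2p = p + 10, so p = 145 and Q = 155.
Δp = 145 − 123 = +22.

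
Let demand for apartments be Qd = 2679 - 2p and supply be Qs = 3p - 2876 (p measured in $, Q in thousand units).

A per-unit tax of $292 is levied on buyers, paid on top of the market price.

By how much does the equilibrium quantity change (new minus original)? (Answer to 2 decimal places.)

-350.40

Solve the original market: 2679 - 2p = 3p - 2876, hence p = 1111 and Q = 457.
Since buyers pay the price plus the tax, the effective demand curve becomes Qd = 2095 - 2p.
Setting them equal: 2095 - 2p = 3p - 2876 → 4971 = 5p, so p = 994.2 and Q = 106.6.
ΔQ = 106.6 − 457 = -350.40.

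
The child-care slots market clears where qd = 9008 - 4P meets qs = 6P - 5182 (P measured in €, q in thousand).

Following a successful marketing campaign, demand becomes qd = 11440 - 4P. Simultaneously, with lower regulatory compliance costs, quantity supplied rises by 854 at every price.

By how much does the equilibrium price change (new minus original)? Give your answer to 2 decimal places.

Solve the original market: 9008 - 4P = 6P - 5182, hence P = 1419 and q = 3332.
With the change applied: demand qd = 11440 - 4P, supply qs = 6P - 4328.
New equilibrium: 11440 - 4P = 6P - 4328 ⇒ 15768 = 10P ⇒ P = 1576.8, q = 5132.8.
ΔP = 1576.8 − 1419 = +157.80.

+157.80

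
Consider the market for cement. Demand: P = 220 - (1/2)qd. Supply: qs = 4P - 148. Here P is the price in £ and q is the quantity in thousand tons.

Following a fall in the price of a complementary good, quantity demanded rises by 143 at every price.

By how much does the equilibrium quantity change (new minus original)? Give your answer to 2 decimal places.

Before the shock: 440 - 2P = 4P - 148 ⇒ 588 = 6P ⇒ P = 98, q = 244.
The shock moves the curves to qd = 583 - 2P and qs = 4P - 148.
Clearing the new market: 583 - 2P = 4P - 148, so P = 731/6 ≈ 121.8333 and q = 1018/3 ≈ 339.3333.
Δq = 339.3333 − 244 = +95.33.

+95.33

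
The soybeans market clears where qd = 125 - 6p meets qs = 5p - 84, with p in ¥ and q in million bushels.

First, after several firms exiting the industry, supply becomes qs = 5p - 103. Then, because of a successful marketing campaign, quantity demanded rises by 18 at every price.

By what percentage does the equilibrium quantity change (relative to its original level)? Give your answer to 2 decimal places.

Original equilibrium: 125 - 6p = 5p - 84 gives 209 = 11p, so p = 19 and q = 11.
The shock moves the curves to qd = 143 - 6p and qs = 5p - 103.
Equate the new curves: 143 - 6p = 5p - 103, giving 246 = 11p, p = 246/11 ≈ 22.3636, q = 97/11 ≈ 8.8182.
%Δq = (8.8182 − 11) / 11 × 100 = -19.83%.

-19.83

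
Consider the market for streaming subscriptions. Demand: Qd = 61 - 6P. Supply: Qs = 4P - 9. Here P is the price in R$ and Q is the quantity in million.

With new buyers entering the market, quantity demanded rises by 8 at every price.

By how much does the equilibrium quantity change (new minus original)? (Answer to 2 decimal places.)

Initially, 61 - 6P = 4P - 9, so 70 = 10P and P = 7, Q = 19.
After the shift, demand is Qd = 69 - 6P and supply is Qs = 4P - 9.
Equate the new curves: 69 - 6P = 4P - 9, giving 78 = 10P, P = 7.8, Q = 22.2.
ΔQ = 22.2 − 19 = +3.20.

+3.20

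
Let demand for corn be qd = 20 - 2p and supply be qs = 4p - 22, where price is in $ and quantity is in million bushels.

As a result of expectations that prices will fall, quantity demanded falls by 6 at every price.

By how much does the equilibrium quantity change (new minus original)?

Solve the original market: 20 - 2p = 4p - 22, hence p = 7 and q = 6.
The new curves are qd = 14 - 2p (demand) and qs = 4p - 22 (supply).
Setting them equal: 14 - 2p = 4p - 22 → 36 = 6p, so p = 6 and q = 2.
Δq = 2 − 6 = -4.

-4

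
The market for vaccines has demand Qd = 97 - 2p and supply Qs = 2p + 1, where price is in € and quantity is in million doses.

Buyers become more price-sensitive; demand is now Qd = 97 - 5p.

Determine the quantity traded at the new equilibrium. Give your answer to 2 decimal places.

28.43

Original equilibrium: 97 - 2p = 2p + 1 gives 96 = 4p, so p = 24 and Q = 49.
With the change applied: demand Qd = 97 - 5p, supply Qs = 2p + 1.
Clearing the new market: 97 - 5p = 2p + 1, so p = 96/7 ≈ 13.7143 and Q = 199/7 ≈ 28.4286.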